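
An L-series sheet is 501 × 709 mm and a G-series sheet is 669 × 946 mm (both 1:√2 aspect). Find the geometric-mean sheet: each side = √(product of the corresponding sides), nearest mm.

579 × 819 mm

Short side: √(501 · 669) = √335169 ≈ 578.9 → 579 mm
Long side: √(709 · 946) = √670714 ≈ 819.0 → 819 mm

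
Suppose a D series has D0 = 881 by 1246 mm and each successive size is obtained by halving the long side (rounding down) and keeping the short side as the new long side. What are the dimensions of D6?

D1 = 623 × 881 mm (from D0 by 1 halving).
D2: ⌊881/2⌋ × 623 = 440 × 623 mm
D3: ⌊623/2⌋ × 440 = 311 × 440 mm
D4: ⌊440/2⌋ × 311 = 220 × 311 mm
D5: ⌊311/2⌋ × 220 = 155 × 220 mm
D6: ⌊220/2⌋ × 155 = 110 × 155 mm

110 × 155 mm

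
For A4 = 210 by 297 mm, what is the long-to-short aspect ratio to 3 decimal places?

1.414

297 / 210 = 1.414
Matches √2 ≈ 1.414 — the ISO 216 defining ratio.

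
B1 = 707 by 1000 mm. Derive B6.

125 × 176 mm

B2: ⌊1000/2⌋ × 707 = 500 × 707 mm
B3: ⌊707/2⌋ × 500 = 353 × 500 mm
B4: ⌊500/2⌋ × 353 = 250 × 353 mm
B5: ⌊353/2⌋ × 250 = 176 × 250 mm
B6: ⌊250/2⌋ × 176 = 125 × 176 mm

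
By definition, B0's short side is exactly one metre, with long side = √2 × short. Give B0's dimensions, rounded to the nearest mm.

1000 × 1414 mm

Short side = 1000 mm; long side = 1000√2 ≈ 1414.2 mm.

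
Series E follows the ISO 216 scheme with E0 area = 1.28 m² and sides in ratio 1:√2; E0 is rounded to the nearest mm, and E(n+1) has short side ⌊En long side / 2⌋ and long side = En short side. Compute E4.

Let E0's short side be w mm. w · w√2 = 1.28 m² = 1,280,000 mm², so w ≈ 951.4 mm and w√2 ≈ 1345.4 mm → E0 = 951 × 1345 mm.
E1: ⌊1345/2⌋ × 951 = 672 × 951 mm
E2: ⌊951/2⌋ × 672 = 475 × 672 mm
E3: ⌊672/2⌋ × 475 = 336 × 475 mm
E4: ⌊475/2⌋ × 336 = 237 × 336 mm

237 × 336 mm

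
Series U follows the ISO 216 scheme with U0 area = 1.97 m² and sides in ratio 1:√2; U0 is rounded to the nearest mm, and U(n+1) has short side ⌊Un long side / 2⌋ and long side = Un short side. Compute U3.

Let U0's short side be w mm. w · w√2 = 1.97 m² = 1,970,000 mm², so w ≈ 1180.3 mm and w√2 ≈ 1669.1 mm → U0 = 1180 × 1669 mm.
U1: ⌊1669/2⌋ × 1180 = 834 × 1180 mm
U2: ⌊1180/2⌋ × 834 = 590 × 834 mm
U3: ⌊834/2⌋ × 590 = 417 × 590 mm

417 × 590 mm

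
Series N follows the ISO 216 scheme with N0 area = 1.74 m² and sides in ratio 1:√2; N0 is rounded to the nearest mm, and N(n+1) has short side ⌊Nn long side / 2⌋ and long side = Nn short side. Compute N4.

Let N0's short side be w mm. w · w√2 = 1.74 m² = 1,740,000 mm², so w ≈ 1109.2 mm and w√2 ≈ 1568.7 mm → N0 = 1109 × 1569 mm.
N1: ⌊1569/2⌋ × 1109 = 784 × 1109 mm
N2: ⌊1109/2⌋ × 784 = 554 × 784 mm
N3: ⌊784/2⌋ × 554 = 392 × 554 mm
N4: ⌊554/2⌋ × 392 = 277 × 392 mm

277 × 392 mm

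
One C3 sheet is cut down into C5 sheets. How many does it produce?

Each ISO step halves the sheet: 1 × C3 → 2 × C4 → 4 × C5
From C3 to C5 is 2 halving steps: 2^2 = 4.

4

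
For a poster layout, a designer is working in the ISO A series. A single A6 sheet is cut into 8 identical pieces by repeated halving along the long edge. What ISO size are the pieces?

A9

8 = 2^3, so 3 halving steps.
A6 → A7 → … → A9 after 3 steps.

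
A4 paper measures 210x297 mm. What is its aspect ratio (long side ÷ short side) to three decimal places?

1.414

297 / 210 = 1.414
Matches √2 ≈ 1.414 — the ISO 216 defining ratio.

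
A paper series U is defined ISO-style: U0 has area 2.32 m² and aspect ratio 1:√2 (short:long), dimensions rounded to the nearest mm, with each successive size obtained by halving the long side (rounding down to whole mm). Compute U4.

Let U0's short side be w mm. w · w√2 = 2.32 m² = 2,320,000 mm², so w ≈ 1280.8 mm and w√2 ≈ 1811.3 mm → U0 = 1281 × 1811 mm.
U1: ⌊1811/2⌋ × 1281 = 905 × 1281 mm
U2: ⌊1281/2⌋ × 905 = 640 × 905 mm
U3: ⌊905/2⌋ × 640 = 452 × 640 mm
U4: ⌊640/2⌋ × 452 = 320 × 452 mm

320 × 452 mm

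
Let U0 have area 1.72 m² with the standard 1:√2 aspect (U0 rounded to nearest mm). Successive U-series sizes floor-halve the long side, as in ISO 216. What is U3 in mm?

Let U0's short side be w mm. w · w√2 = 1.72 m² = 1,720,000 mm², so w ≈ 1102.8 mm and w√2 ≈ 1559.6 mm → U0 = 1103 × 1560 mm.
U1: ⌊1560/2⌋ × 1103 = 780 × 1103 mm
U2: ⌊1103/2⌋ × 780 = 551 × 780 mm
U3: ⌊780/2⌋ × 551 = 390 × 551 mm

390 × 551 mm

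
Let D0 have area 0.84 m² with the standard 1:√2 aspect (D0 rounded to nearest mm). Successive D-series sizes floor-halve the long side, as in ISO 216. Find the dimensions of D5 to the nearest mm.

136 × 192 mm

Let D0's short side be w mm. w · w√2 = 0.84 m² = 840,000 mm², so w ≈ 770.7 mm and w√2 ≈ 1089.9 mm → D0 = 771 × 1090 mm.
D1: ⌊1090/2⌋ × 771 = 545 × 771 mm
D2: ⌊771/2⌋ × 545 = 385 × 545 mm
D3: ⌊545/2⌋ × 385 = 272 × 385 mm
D4: ⌊385/2⌋ × 272 = 192 × 272 mm
D5: ⌊272/2⌋ × 192 = 136 × 192 mm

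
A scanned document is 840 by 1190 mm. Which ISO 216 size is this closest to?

A0 (841 × 1189 mm)

Aspect ratio 1190/840 ≈ 1.417 — close to the ISO √2 ≈ 1.414.
In the A-series (A0 area = 1 m²): A0 = 841 × 1189 mm.
Off by 2 mm total — nearest standard size.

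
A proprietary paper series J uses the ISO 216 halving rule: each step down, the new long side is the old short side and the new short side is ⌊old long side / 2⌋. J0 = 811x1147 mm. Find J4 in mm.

202 × 286 mm

J1: ⌊1147/2⌋ × 811 = 573 × 811 mm
J2: ⌊811/2⌋ × 573 = 405 × 573 mm
J3: ⌊573/2⌋ × 405 = 286 × 405 mm
J4: ⌊405/2⌋ × 286 = 202 × 286 mm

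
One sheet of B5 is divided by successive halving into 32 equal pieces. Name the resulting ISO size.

B10

32 = 2^5, so 5 halving steps.
B5 → B6 → … → B10 after 5 steps.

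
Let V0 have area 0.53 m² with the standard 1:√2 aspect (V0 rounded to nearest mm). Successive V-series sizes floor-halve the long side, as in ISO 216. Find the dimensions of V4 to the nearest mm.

153 × 216 mm

Let V0's short side be w mm. w · w√2 = 0.53 m² = 530,000 mm², so w ≈ 612.2 mm and w√2 ≈ 865.8 mm → V0 = 612 × 866 mm.
V1: ⌊866/2⌋ × 612 = 433 × 612 mm
V2: ⌊612/2⌋ × 433 = 306 × 433 mm
V3: ⌊433/2⌋ × 306 = 216 × 306 mm
V4: ⌊306/2⌋ × 216 = 153 × 216 mm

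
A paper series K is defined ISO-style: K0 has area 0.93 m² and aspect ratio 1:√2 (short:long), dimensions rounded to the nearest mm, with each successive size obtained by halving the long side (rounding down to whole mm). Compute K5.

143 × 202 mm

Let K0's short side be w mm. w · w√2 = 0.93 m² = 930,000 mm², so w ≈ 810.9 mm and w√2 ≈ 1146.8 mm → K0 = 811 × 1147 mm.
K1: ⌊1147/2⌋ × 811 = 573 × 811 mm
K2: ⌊811/2⌋ × 573 = 405 × 573 mm
K3: ⌊573/2⌋ × 405 = 286 × 405 mm
K4: ⌊405/2⌋ × 286 = 202 × 286 mm
K5: ⌊286/2⌋ × 202 = 143 × 202 mm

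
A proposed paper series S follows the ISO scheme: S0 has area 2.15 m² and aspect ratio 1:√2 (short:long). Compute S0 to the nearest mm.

Let the short side be w mm. Then w · w√2 = 2.15 m² = 2,150,000 mm².
w² = 2,150,000/√2, so w ≈ 1233.0 mm; long side = w√2 ≈ 1743.7 mm.

1233 × 1744 mm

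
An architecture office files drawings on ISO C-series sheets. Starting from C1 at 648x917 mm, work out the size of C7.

81 × 114 mm

C2: ⌊917/2⌋ × 648 = 458 × 648 mm
C3: ⌊648/2⌋ × 458 = 324 × 458 mm
C4: ⌊458/2⌋ × 324 = 229 × 324 mm
C5: ⌊324/2⌋ × 229 = 162 × 229 mm
C6: ⌊229/2⌋ × 162 = 114 × 162 mm
C7: ⌊162/2⌋ × 114 = 81 × 114 mm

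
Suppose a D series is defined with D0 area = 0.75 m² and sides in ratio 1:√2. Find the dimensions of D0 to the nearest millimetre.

728 × 1030 mm

Let the short side be w mm. Then w · w√2 = 0.75 m² = 750,000 mm².
w² = 750,000/√2, so w ≈ 728.2 mm; long side = w√2 ≈ 1029.9 mm.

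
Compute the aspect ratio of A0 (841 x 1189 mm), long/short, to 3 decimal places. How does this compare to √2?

1.414

1189 / 841 = 1.414
Matches √2 ≈ 1.414 — the ISO 216 defining ratio.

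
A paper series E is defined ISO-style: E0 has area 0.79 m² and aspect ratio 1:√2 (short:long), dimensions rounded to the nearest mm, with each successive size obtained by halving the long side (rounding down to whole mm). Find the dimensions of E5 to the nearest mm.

Let E0's short side be w mm. w · w√2 = 0.79 m² = 790,000 mm², so w ≈ 747.4 mm and w√2 ≈ 1057.0 mm → E0 = 747 × 1057 mm.
E1: ⌊1057/2⌋ × 747 = 528 × 747 mm
E2: ⌊747/2⌋ × 528 = 373 × 528 mm
E3: ⌊528/2⌋ × 373 = 264 × 373 mm
E4: ⌊373/2⌋ × 264 = 186 × 264 mm
E5: ⌊264/2⌋ × 186 = 132 × 186 mm

132 × 186 mm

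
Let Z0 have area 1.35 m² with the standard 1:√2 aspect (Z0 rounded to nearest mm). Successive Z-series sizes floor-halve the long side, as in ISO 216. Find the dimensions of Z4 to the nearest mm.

244 × 345 mm

Let Z0's short side be w mm. w · w√2 = 1.35 m² = 1,350,000 mm², so w ≈ 977.0 mm and w√2 ≈ 1381.7 mm → Z0 = 977 × 1382 mm.
Z1: ⌊1382/2⌋ × 977 = 691 × 977 mm
Z2: ⌊977/2⌋ × 691 = 488 × 691 mm
Z3: ⌊691/2⌋ × 488 = 345 × 488 mm
Z4: ⌊488/2⌋ × 345 = 244 × 345 mm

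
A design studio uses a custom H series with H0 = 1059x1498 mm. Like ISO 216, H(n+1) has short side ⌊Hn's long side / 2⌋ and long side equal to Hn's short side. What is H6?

132 × 187 mm

H1: ⌊1498/2⌋ × 1059 = 749 × 1059 mm
H2: ⌊1059/2⌋ × 749 = 529 × 749 mm
H3: ⌊749/2⌋ × 529 = 374 × 529 mm
H4: ⌊529/2⌋ × 374 = 264 × 374 mm
H5: ⌊374/2⌋ × 264 = 187 × 264 mm
H6: ⌊264/2⌋ × 187 = 132 × 187 mm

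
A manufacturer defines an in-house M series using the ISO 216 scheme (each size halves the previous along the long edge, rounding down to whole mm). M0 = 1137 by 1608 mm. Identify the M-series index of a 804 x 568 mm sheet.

M2

M0: 1137 × 1608 mm
M1: 804 × 1137 mm
M2: 568 × 804 mm
M3: 402 × 568 mm
→ matches M2.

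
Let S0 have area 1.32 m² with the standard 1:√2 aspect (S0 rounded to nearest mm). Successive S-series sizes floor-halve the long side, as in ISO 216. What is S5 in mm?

170 × 241 mm

Let S0's short side be w mm. w · w√2 = 1.32 m² = 1,320,000 mm², so w ≈ 966.1 mm and w√2 ≈ 1366.3 mm → S0 = 966 × 1366 mm.
S1: ⌊1366/2⌋ × 966 = 683 × 966 mm
S2: ⌊966/2⌋ × 683 = 483 × 683 mm
S3: ⌊683/2⌋ × 483 = 341 × 483 mm
S4: ⌊483/2⌋ × 341 = 241 × 341 mm
S5: ⌊341/2⌋ × 241 = 170 × 241 mm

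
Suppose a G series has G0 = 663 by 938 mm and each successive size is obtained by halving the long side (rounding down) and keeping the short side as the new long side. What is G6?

82 × 117 mm

G1: ⌊938/2⌋ × 663 = 469 × 663 mm
G2: ⌊663/2⌋ × 469 = 331 × 469 mm
G3: ⌊469/2⌋ × 331 = 234 × 331 mm
G4: ⌊331/2⌋ × 234 = 165 × 234 mm
G5: ⌊234/2⌋ × 165 = 117 × 165 mm
G6: ⌊165/2⌋ × 117 = 82 × 117 mm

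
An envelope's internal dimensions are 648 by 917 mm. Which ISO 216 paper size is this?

C1 (648 × 917 mm)

Aspect ratio 917/648 ≈ 1.415 — close to the ISO √2 ≈ 1.414.
In the C-series (envelope sizes, between A and B): C1 = 648 × 917 mm.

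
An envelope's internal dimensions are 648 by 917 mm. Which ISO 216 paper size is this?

C1 (648 × 917 mm)

Aspect ratio 917/648 ≈ 1.415 — close to the ISO √2 ≈ 1.414.
In the C-series (envelope sizes, between A and B): C1 = 648 × 917 mm.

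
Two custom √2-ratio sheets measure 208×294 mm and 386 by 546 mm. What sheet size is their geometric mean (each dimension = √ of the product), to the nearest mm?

283 × 401 mm

Short side: √(208 · 386) = √80288 ≈ 283.4 → 283 mm
Long side: √(294 · 546) = √160524 ≈ 400.7 → 401 mm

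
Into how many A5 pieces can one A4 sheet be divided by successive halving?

A4 = 210 × 297 mm; A5 = 148 × 210 mm.
Each halving step doubles the count; 1 step from A4 to A5.
2^1 = 2.

2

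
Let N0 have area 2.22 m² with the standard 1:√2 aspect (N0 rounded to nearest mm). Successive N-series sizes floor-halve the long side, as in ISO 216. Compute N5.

Let N0's short side be w mm. w · w√2 = 2.22 m² = 2,220,000 mm², so w ≈ 1252.9 mm and w√2 ≈ 1771.9 mm → N0 = 1253 × 1772 mm.
N1: ⌊1772/2⌋ × 1253 = 886 × 1253 mm
N2: ⌊1253/2⌋ × 886 = 626 × 886 mm
N3: ⌊886/2⌋ × 626 = 443 × 626 mm
N4: ⌊626/2⌋ × 443 = 313 × 443 mm
N5: ⌊443/2⌋ × 313 = 221 × 313 mm

221 × 313 mm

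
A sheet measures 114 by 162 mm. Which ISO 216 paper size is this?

Aspect ratio 162/114 ≈ 1.421 — close to the ISO √2 ≈ 1.414.
In the C-series (envelope sizes, between A and B): C6 = 114 × 162 mm.

C6 (114 × 162 mm)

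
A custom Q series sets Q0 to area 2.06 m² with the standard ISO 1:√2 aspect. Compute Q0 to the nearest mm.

Let the short side be w mm. Then w · w√2 = 2.06 m² = 2,060,000 mm².
w² = 2,060,000/√2, so w ≈ 1206.9 mm; long side = w√2 ≈ 1706.8 mm.

1207 × 1707 mm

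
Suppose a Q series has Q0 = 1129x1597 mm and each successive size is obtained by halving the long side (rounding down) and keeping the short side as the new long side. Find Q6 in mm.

Q1: ⌊1597/2⌋ × 1129 = 798 × 1129 mm
Q2: ⌊1129/2⌋ × 798 = 564 × 798 mm
Q3: ⌊798/2⌋ × 564 = 399 × 564 mm
Q4: ⌊564/2⌋ × 399 = 282 × 399 mm
Q5: ⌊399/2⌋ × 282 = 199 × 282 mm
Q6: ⌊282/2⌋ × 199 = 141 × 199 mm

141 × 199 mm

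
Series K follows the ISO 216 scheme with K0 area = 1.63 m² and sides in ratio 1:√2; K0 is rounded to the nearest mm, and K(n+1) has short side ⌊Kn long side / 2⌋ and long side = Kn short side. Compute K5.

189 × 268 mm

Let K0's short side be w mm. w · w√2 = 1.63 m² = 1,630,000 mm², so w ≈ 1073.6 mm and w√2 ≈ 1518.3 mm → K0 = 1074 × 1518 mm.
K1: ⌊1518/2⌋ × 1074 = 759 × 1074 mm
K2: ⌊1074/2⌋ × 759 = 537 × 759 mm
K3: ⌊759/2⌋ × 537 = 379 × 537 mm
K4: ⌊537/2⌋ × 379 = 268 × 379 mm
K5: ⌊379/2⌋ × 268 = 189 × 268 mm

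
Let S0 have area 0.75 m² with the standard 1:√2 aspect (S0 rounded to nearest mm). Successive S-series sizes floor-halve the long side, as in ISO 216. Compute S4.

Let S0's short side be w mm. w · w√2 = 0.75 m² = 750,000 mm², so w ≈ 728.2 mm and w√2 ≈ 1029.9 mm → S0 = 728 × 1030 mm.
S1: ⌊1030/2⌋ × 728 = 515 × 728 mm
S2: ⌊728/2⌋ × 515 = 364 × 515 mm
S3: ⌊515/2⌋ × 364 = 257 × 364 mm
S4: ⌊364/2⌋ × 257 = 182 × 257 mm

182 × 257 mm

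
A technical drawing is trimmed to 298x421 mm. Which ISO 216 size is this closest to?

A3 (297 × 420 mm)

Aspect ratio 421/298 ≈ 1.413 — close to the ISO √2 ≈ 1.414.
In the A-series (A0 area = 1 m²): A3 = 297 × 420 mm.
Off by 2 mm total — nearest standard size.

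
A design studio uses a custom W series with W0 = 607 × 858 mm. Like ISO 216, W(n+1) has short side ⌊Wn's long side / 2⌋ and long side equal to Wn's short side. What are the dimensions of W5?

W1: ⌊858/2⌋ × 607 = 429 × 607 mm
W2: ⌊607/2⌋ × 429 = 303 × 429 mm
W3: ⌊429/2⌋ × 303 = 214 × 303 mm
W4: ⌊303/2⌋ × 214 = 151 × 214 mm
W5: ⌊214/2⌋ × 151 = 107 × 151 mm

107 × 151 mm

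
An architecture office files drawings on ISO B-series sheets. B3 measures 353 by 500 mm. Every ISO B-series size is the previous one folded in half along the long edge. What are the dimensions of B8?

B4: ⌊500/2⌋ × 353 = 250 × 353 mm
B5: ⌊353/2⌋ × 250 = 176 × 250 mm
B6: ⌊250/2⌋ × 176 = 125 × 176 mm
B7: ⌊176/2⌋ × 125 = 88 × 125 mm
B8: ⌊125/2⌋ × 88 = 62 × 88 mm

62 × 88 mm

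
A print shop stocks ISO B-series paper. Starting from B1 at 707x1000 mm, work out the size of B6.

B2: ⌊1000/2⌋ × 707 = 500 × 707 mm
B3: ⌊707/2⌋ × 500 = 353 × 500 mm
B4: ⌊500/2⌋ × 353 = 250 × 353 mm
B5: ⌊353/2⌋ × 250 = 176 × 250 mm
B6: ⌊250/2⌋ × 176 = 125 × 176 mm

125 × 176 mm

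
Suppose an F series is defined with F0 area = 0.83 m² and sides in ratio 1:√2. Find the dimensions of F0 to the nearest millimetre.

Let the short side be w mm. Then w · w√2 = 0.83 m² = 830,000 mm².
w² = 830,000/√2, so w ≈ 766.1 mm; long side = w√2 ≈ 1083.4 mm.

766 × 1083 mm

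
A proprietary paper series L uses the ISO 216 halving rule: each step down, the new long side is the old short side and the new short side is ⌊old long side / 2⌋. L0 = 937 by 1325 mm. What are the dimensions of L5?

L1: ⌊1325/2⌋ × 937 = 662 × 937 mm
L2: ⌊937/2⌋ × 662 = 468 × 662 mm
L3: ⌊662/2⌋ × 468 = 331 × 468 mm
L4: ⌊468/2⌋ × 331 = 234 × 331 mm
L5: ⌊331/2⌋ × 234 = 165 × 234 mm

165 × 234 mm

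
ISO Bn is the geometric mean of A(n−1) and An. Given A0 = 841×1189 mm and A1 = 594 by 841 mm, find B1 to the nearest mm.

707 × 1000 mm

Short side: √(841 · 594) = √499554 ≈ 706.8 → 707 mm
Long side: √(1189 · 841) = √999949 ≈ 1000.0 → 1000 mm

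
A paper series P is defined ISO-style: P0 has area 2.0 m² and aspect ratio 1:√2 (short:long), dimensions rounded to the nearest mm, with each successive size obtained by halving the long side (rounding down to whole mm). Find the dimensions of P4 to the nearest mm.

Let P0's short side be w mm. w · w√2 = 2.0 m² = 2,000,000 mm², so w ≈ 1189.2 mm and w√2 ≈ 1681.8 mm → P0 = 1189 × 1682 mm.
P1: ⌊1682/2⌋ × 1189 = 841 × 1189 mm
P2: ⌊1189/2⌋ × 841 = 594 × 841 mm
P3: ⌊841/2⌋ × 594 = 420 × 594 mm
P4: ⌊594/2⌋ × 420 = 297 × 420 mm

297 × 420 mm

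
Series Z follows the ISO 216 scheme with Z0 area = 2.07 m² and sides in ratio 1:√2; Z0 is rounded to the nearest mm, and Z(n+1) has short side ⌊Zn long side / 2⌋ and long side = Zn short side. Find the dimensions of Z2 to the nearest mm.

605 × 855 mm

Let Z0's short side be w mm. w · w√2 = 2.07 m² = 2,070,000 mm², so w ≈ 1209.8 mm and w√2 ≈ 1711.0 mm → Z0 = 1210 × 1711 mm.
Z1: ⌊1711/2⌋ × 1210 = 855 × 1210 mm
Z2: ⌊1210/2⌋ × 855 = 605 × 855 mm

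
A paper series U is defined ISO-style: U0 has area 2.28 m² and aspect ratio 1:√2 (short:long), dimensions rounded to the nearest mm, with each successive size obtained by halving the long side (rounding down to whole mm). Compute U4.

317 × 449 mm

Let U0's short side be w mm. w · w√2 = 2.28 m² = 2,280,000 mm², so w ≈ 1269.7 mm and w√2 ≈ 1795.7 mm → U0 = 1270 × 1796 mm.
U1: ⌊1796/2⌋ × 1270 = 898 × 1270 mm
U2: ⌊1270/2⌋ × 898 = 635 × 898 mm
U3: ⌊898/2⌋ × 635 = 449 × 635 mm
U4: ⌊635/2⌋ × 449 = 317 × 449 mm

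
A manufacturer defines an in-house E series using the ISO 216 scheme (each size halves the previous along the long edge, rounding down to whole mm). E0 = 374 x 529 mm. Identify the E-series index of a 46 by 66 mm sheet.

E0: 374 × 529 mm
E1: 264 × 374 mm
E2: 187 × 264 mm
E3: 132 × 187 mm
E4: 93 × 132 mm
E5: 66 × 93 mm
E6: 46 × 66 mm
E7: 33 × 46 mm
→ matches E6.

E6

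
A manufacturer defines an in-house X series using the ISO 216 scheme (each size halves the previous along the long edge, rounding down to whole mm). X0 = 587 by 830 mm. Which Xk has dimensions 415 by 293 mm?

X0: 587 × 830 mm
X1: 415 × 587 mm
X2: 293 × 415 mm
X3: 207 × 293 mm
→ matches X2.

X2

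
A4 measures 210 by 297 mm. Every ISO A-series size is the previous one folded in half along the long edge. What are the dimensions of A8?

52 × 74 mm

A5: ⌊297/2⌋ × 210 = 148 × 210 mm
A6: ⌊210/2⌋ × 148 = 105 × 148 mm
A7: ⌊148/2⌋ × 105 = 74 × 105 mm
A8: ⌊105/2⌋ × 74 = 52 × 74 mm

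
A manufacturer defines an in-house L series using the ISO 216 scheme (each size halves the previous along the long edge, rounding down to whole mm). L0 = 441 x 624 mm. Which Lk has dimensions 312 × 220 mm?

L2

L0: 441 × 624 mm
L1: 312 × 441 mm
L2: 220 × 312 mm
L3: 156 × 220 mm
→ matches L2.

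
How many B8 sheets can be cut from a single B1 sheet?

B1 = 707 × 1000 mm; B8 = 62 × 88 mm.
Each halving step doubles the count; 7 steps from B1 to B8.
2^7 = 128.

128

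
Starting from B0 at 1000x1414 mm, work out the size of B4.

B1: ⌊1414/2⌋ × 1000 = 707 × 1000 mm
B2: ⌊1000/2⌋ × 707 = 500 × 707 mm
B3: ⌊707/2⌋ × 500 = 353 × 500 mm
B4: ⌊500/2⌋ × 353 = 250 × 353 mm

250 × 353 mm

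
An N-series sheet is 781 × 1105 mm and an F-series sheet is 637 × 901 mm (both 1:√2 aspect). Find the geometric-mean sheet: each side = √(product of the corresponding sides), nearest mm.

705 × 998 mm

Short side: √(781 · 637) = √497497 ≈ 705.3 → 705 mm
Long side: √(1105 · 901) = √995605 ≈ 997.8 → 998 mm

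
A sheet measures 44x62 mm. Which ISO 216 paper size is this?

B9 (44 × 62 mm)

Aspect ratio 62/44 ≈ 1.409 — close to the ISO √2 ≈ 1.414.
In the B-series (B0 = 1000 × 1414 mm): B9 = 44 × 62 mm.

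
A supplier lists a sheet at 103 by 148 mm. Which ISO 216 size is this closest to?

A6 (105 × 148 mm)

Aspect ratio 148/103 ≈ 1.437 (ISO target is √2 ≈ 1.414).
In the A-series (A0 area = 1 m²): A6 = 105 × 148 mm.
Off by 2 mm total — nearest standard size.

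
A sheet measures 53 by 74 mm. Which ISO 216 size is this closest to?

A8 (52 × 74 mm)

Aspect ratio 74/53 ≈ 1.396 (ISO target is √2 ≈ 1.414).
In the A-series (A0 area = 1 m²): A8 = 52 × 74 mm.
Off by 1 mm total — nearest standard size.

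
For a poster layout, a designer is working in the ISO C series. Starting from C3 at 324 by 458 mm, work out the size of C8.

57 × 81 mm

C4: ⌊458/2⌋ × 324 = 229 × 324 mm
C5: ⌊324/2⌋ × 229 = 162 × 229 mm
C6: ⌊229/2⌋ × 162 = 114 × 162 mm
C7: ⌊162/2⌋ × 114 = 81 × 114 mm
C8: ⌊114/2⌋ × 81 = 57 × 81 mm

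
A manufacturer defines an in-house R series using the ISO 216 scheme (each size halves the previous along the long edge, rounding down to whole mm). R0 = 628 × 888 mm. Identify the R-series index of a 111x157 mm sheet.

R0: 628 × 888 mm
R1: 444 × 628 mm
R2: 314 × 444 mm
R3: 222 × 314 mm
R4: 157 × 222 mm
R5: 111 × 157 mm
R6: 78 × 111 mm
→ matches R5.

R5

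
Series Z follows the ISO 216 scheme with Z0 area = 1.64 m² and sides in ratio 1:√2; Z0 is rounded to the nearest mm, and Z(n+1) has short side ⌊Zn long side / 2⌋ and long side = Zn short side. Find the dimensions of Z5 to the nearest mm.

Let Z0's short side be w mm. w · w√2 = 1.64 m² = 1,640,000 mm², so w ≈ 1076.9 mm and w√2 ≈ 1522.9 mm → Z0 = 1077 × 1523 mm.
Z1: ⌊1523/2⌋ × 1077 = 761 × 1077 mm
Z2: ⌊1077/2⌋ × 761 = 538 × 761 mm
Z3: ⌊761/2⌋ × 538 = 380 × 538 mm
Z4: ⌊538/2⌋ × 380 = 269 × 380 mm
Z5: ⌊380/2⌋ × 269 = 190 × 269 mm

190 × 269 mm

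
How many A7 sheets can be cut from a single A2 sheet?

Each ISO step halves the sheet: 1 × A2 → 2 × A3 → 4 × A4 → 8 × A5 → …
From A2 to A7 is 5 halving steps: 2^5 = 32.

32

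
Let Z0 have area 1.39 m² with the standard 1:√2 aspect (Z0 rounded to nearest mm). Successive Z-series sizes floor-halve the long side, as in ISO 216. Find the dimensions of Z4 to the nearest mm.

Let Z0's short side be w mm. w · w√2 = 1.39 m² = 1,390,000 mm², so w ≈ 991.4 mm and w√2 ≈ 1402.1 mm → Z0 = 991 × 1402 mm.
Z1: ⌊1402/2⌋ × 991 = 701 × 991 mm
Z2: ⌊991/2⌋ × 701 = 495 × 701 mm
Z3: ⌊701/2⌋ × 495 = 350 × 495 mm
Z4: ⌊495/2⌋ × 350 = 247 × 350 mm

247 × 350 mm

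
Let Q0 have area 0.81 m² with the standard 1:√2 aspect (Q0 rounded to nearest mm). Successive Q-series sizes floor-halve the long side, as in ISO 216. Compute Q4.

Let Q0's short side be w mm. w · w√2 = 0.81 m² = 810,000 mm², so w ≈ 756.8 mm and w√2 ≈ 1070.3 mm → Q0 = 757 × 1070 mm.
Q1: ⌊1070/2⌋ × 757 = 535 × 757 mm
Q2: ⌊757/2⌋ × 535 = 378 × 535 mm
Q3: ⌊535/2⌋ × 378 = 267 × 378 mm
Q4: ⌊378/2⌋ × 267 = 189 × 267 mm

189 × 267 mm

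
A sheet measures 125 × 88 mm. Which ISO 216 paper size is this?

B7 (88 × 125 mm)

Aspect ratio 125/88 ≈ 1.420 — close to the ISO √2 ≈ 1.414.
In the B-series (B0 = 1000 × 1414 mm): B7 = 88 × 125 mm.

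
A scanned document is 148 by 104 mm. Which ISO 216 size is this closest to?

A6 (105 × 148 mm)

Aspect ratio 148/104 ≈ 1.423 — close to the ISO √2 ≈ 1.414.
In the A-series (A0 area = 1 m²): A6 = 105 × 148 mm.
Off by 1 mm total — nearest standard size.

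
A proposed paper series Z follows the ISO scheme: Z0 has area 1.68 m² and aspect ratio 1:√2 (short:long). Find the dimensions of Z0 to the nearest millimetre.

1090 × 1541 mm

Let the short side be w mm. Then w · w√2 = 1.68 m² = 1,680,000 mm².
w² = 1,680,000/√2, so w ≈ 1089.9 mm; long side = w√2 ≈ 1541.4 mm.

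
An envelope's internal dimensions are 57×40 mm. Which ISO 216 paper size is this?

Aspect ratio 57/40 ≈ 1.425 — close to the ISO √2 ≈ 1.414.
In the C-series (envelope sizes, between A and B): C9 = 40 × 57 mm.

C9 (40 × 57 mm)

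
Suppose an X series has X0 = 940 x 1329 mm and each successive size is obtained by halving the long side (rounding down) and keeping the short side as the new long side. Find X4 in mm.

235 × 332 mm

X1: ⌊1329/2⌋ × 940 = 664 × 940 mm
X2: ⌊940/2⌋ × 664 = 470 × 664 mm
X3: ⌊664/2⌋ × 470 = 332 × 470 mm
X4: ⌊470/2⌋ × 332 = 235 × 332 mm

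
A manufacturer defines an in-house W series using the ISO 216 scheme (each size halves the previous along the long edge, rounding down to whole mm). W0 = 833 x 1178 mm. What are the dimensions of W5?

W1: ⌊1178/2⌋ × 833 = 589 × 833 mm
W2: ⌊833/2⌋ × 589 = 416 × 589 mm
W3: ⌊589/2⌋ × 416 = 294 × 416 mm
W4: ⌊416/2⌋ × 294 = 208 × 294 mm
W5: ⌊294/2⌋ × 208 = 147 × 208 mm

147 × 208 mm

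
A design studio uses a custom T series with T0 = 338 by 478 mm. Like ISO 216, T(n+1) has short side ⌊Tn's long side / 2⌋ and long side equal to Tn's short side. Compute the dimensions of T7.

29 × 42 mm

T1 = 239 × 338 mm (from T0 by 1 halving).
T2: ⌊338/2⌋ × 239 = 169 × 239 mm
T3: ⌊239/2⌋ × 169 = 119 × 169 mm
T4: ⌊169/2⌋ × 119 = 84 × 119 mm
T5: ⌊119/2⌋ × 84 = 59 × 84 mm
T6: ⌊84/2⌋ × 59 = 42 × 59 mm
T7: ⌊59/2⌋ × 42 = 29 × 42 mm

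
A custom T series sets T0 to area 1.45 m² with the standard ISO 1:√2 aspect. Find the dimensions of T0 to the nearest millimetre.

1013 × 1432 mm

Let the short side be w mm. Then w · w√2 = 1.45 m² = 1,450,000 mm².
w² = 1,450,000/√2, so w ≈ 1012.6 mm; long side = w√2 ≈ 1432.0 mm.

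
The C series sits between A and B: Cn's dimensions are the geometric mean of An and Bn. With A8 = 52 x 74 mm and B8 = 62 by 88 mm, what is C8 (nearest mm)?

57 × 81 mm

Short side: √(52 · 62) = √3224 ≈ 56.8 → 57 mm
Long side: √(74 · 88) = √6512 ≈ 80.7 → 81 mm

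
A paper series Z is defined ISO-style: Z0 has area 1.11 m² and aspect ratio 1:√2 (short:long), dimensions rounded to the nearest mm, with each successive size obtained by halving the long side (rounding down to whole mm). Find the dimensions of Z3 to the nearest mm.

Let Z0's short side be w mm. w · w√2 = 1.11 m² = 1,110,000 mm², so w ≈ 885.9 mm and w√2 ≈ 1252.9 mm → Z0 = 886 × 1253 mm.
Z1: ⌊1253/2⌋ × 886 = 626 × 886 mm
Z2: ⌊886/2⌋ × 626 = 443 × 626 mm
Z3: ⌊626/2⌋ × 443 = 313 × 443 mm

313 × 443 mm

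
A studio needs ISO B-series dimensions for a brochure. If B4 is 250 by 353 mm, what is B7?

B5: ⌊353/2⌋ × 250 = 176 × 250 mm
B6: ⌊250/2⌋ × 176 = 125 × 176 mm
B7: ⌊176/2⌋ × 125 = 88 × 125 mm

88 × 125 mm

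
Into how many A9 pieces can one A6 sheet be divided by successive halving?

Each ISO step halves the sheet: 1 × A6 → 2 × A7 → 4 × A8 → 8 × A9
From A6 to A9 is 3 halving steps: 2^3 = 8.

8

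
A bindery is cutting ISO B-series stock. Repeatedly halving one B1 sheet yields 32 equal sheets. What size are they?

B6

32 = 2^5, so 5 halving steps.
B1 → B2 → … → B6 after 5 steps.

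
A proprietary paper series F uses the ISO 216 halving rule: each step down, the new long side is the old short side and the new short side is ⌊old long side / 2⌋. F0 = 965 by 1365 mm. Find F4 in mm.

241 × 341 mm

F1 = 682 × 965 mm (from F0 by 1 halving).
F2: ⌊965/2⌋ × 682 = 482 × 682 mm
F3: ⌊682/2⌋ × 482 = 341 × 482 mm
F4: ⌊482/2⌋ × 341 = 241 × 341 mm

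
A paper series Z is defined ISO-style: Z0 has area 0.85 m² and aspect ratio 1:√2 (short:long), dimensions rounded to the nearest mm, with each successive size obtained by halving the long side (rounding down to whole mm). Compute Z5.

137 × 193 mm

Let Z0's short side be w mm. w · w√2 = 0.85 m² = 850,000 mm², so w ≈ 775.3 mm and w√2 ≈ 1096.4 mm → Z0 = 775 × 1096 mm.
Z1: ⌊1096/2⌋ × 775 = 548 × 775 mm
Z2: ⌊775/2⌋ × 548 = 387 × 548 mm
Z3: ⌊548/2⌋ × 387 = 274 × 387 mm
Z4: ⌊387/2⌋ × 274 = 193 × 274 mm
Z5: ⌊274/2⌋ × 193 = 137 × 193 mm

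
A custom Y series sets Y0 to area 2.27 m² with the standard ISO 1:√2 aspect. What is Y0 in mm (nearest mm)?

Let the short side be w mm. Then w · w√2 = 2.27 m² = 2,270,000 mm².
w² = 2,270,000/√2, so w ≈ 1266.9 mm; long side = w√2 ≈ 1791.7 mm.

1267 × 1792 mm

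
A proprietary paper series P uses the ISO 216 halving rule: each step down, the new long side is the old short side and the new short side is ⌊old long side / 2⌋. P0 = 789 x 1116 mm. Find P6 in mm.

98 × 139 mm

P1: ⌊1116/2⌋ × 789 = 558 × 789 mm
P2: ⌊789/2⌋ × 558 = 394 × 558 mm
P3: ⌊558/2⌋ × 394 = 279 × 394 mm
P4: ⌊394/2⌋ × 279 = 197 × 279 mm
P5: ⌊279/2⌋ × 197 = 139 × 197 mm
P6: ⌊197/2⌋ × 139 = 98 × 139 mm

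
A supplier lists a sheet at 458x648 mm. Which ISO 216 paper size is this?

C2 (458 × 648 mm)

Aspect ratio 648/458 ≈ 1.415 — close to the ISO √2 ≈ 1.414.
In the C-series (envelope sizes, between A and B): C2 = 458 × 648 mm.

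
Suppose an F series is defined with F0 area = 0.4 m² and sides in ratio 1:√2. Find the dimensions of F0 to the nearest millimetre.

532 × 752 mm

Let the short side be w mm. Then w · w√2 = 0.4 m² = 400,000 mm².
w² = 400,000/√2, so w ≈ 531.8 mm; long side = w√2 ≈ 752.1 mm.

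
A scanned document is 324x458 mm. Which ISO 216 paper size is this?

C3 (324 × 458 mm)

Aspect ratio 458/324 ≈ 1.414 — close to the ISO √2 ≈ 1.414.
In the C-series (envelope sizes, between A and B): C3 = 324 × 458 mm.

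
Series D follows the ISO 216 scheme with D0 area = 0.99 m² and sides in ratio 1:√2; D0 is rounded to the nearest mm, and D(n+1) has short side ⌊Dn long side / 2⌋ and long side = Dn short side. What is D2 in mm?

Let D0's short side be w mm. w · w√2 = 0.99 m² = 990,000 mm², so w ≈ 836.7 mm and w√2 ≈ 1183.2 mm → D0 = 837 × 1183 mm.
D1: ⌊1183/2⌋ × 837 = 591 × 837 mm
D2: ⌊837/2⌋ × 591 = 418 × 591 mm

418 × 591 mm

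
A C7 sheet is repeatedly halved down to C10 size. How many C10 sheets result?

Each ISO step halves the sheet: 1 × C7 → 2 × C8 → 4 × C9 → 8 × C10
From C7 to C10 is 3 halving steps: 2^3 = 8.

8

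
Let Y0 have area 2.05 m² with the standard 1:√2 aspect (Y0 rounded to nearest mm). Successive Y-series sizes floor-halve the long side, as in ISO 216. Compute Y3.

425 × 602 mm

Let Y0's short side be w mm. w · w√2 = 2.05 m² = 2,050,000 mm², so w ≈ 1204.0 mm and w√2 ≈ 1702.7 mm → Y0 = 1204 × 1703 mm.
Y1: ⌊1703/2⌋ × 1204 = 851 × 1204 mm
Y2: ⌊1204/2⌋ × 851 = 602 × 851 mm
Y3: ⌊851/2⌋ × 602 = 425 × 602 mm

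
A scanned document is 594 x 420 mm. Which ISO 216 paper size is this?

A2 (420 × 594 mm)

Aspect ratio 594/420 ≈ 1.414 — close to the ISO √2 ≈ 1.414.
In the A-series (A0 area = 1 m²): A2 = 420 × 594 mm.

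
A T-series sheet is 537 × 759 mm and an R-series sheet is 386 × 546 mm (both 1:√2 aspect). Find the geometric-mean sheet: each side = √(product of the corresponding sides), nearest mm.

Short side: √(537 · 386) = √207282 ≈ 455.3 → 455 mm
Long side: √(759 · 546) = √414414 ≈ 643.7 → 644 mm

455 × 644 mm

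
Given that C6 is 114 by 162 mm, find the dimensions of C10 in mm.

C7: ⌊162/2⌋ × 114 = 81 × 114 mm
C8: ⌊114/2⌋ × 81 = 57 × 81 mm
C9: ⌊81/2⌋ × 57 = 40 × 57 mm
C10: ⌊57/2⌋ × 40 = 28 × 40 mm

28 × 40 mm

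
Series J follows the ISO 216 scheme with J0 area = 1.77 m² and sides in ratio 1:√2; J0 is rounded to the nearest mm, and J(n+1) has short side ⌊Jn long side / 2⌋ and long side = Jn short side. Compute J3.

Let J0's short side be w mm. w · w√2 = 1.77 m² = 1,770,000 mm², so w ≈ 1118.7 mm and w√2 ≈ 1582.1 mm → J0 = 1119 × 1582 mm.
J1: ⌊1582/2⌋ × 1119 = 791 × 1119 mm
J2: ⌊1119/2⌋ × 791 = 559 × 791 mm
J3: ⌊791/2⌋ × 559 = 395 × 559 mm

395 × 559 mm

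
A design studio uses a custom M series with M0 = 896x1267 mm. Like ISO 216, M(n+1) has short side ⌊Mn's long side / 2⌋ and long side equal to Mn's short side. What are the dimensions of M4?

224 × 316 mm

M1: ⌊1267/2⌋ × 896 = 633 × 896 mm
M2: ⌊896/2⌋ × 633 = 448 × 633 mm
M3: ⌊633/2⌋ × 448 = 316 × 448 mm
M4: ⌊448/2⌋ × 316 = 224 × 316 mm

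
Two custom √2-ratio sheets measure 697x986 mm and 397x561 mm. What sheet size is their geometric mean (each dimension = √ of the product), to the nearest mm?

Short side: √(697 · 397) = √276709 ≈ 526.0 → 526 mm
Long side: √(986 · 561) = √553146 ≈ 743.7 → 744 mm

526 × 744 mm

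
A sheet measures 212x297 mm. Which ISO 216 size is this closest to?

Aspect ratio 297/212 ≈ 1.401 — close to the ISO √2 ≈ 1.414.
In the A-series (A0 area = 1 m²): A4 = 210 × 297 mm.
Off by 2 mm total — nearest standard size.

A4 (210 × 297 mm)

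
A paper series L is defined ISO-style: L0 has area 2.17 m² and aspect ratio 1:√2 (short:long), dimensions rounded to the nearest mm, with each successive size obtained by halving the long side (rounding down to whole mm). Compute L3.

438 × 619 mm

Let L0's short side be w mm. w · w√2 = 2.17 m² = 2,170,000 mm², so w ≈ 1238.7 mm and w√2 ≈ 1751.8 mm → L0 = 1239 × 1752 mm.
L1: ⌊1752/2⌋ × 1239 = 876 × 1239 mm
L2: ⌊1239/2⌋ × 876 = 619 × 876 mm
L3: ⌊876/2⌋ × 619 = 438 × 619 mm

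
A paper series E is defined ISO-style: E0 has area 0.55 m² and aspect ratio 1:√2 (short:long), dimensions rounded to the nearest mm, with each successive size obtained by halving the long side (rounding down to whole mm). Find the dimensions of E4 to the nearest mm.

Let E0's short side be w mm. w · w√2 = 0.55 m² = 550,000 mm², so w ≈ 623.6 mm and w√2 ≈ 881.9 mm → E0 = 624 × 882 mm.
E1: ⌊882/2⌋ × 624 = 441 × 624 mm
E2: ⌊624/2⌋ × 441 = 312 × 441 mm
E3: ⌊441/2⌋ × 312 = 220 × 312 mm
E4: ⌊312/2⌋ × 220 = 156 × 220 mm

156 × 220 mm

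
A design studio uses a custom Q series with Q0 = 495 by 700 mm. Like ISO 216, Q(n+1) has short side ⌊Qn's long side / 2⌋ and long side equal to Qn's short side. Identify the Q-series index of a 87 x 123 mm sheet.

Q5

Q0: 495 × 700 mm
Q1: 350 × 495 mm
Q2: 247 × 350 mm
Q3: 175 × 247 mm
Q4: 123 × 175 mm
Q5: 87 × 123 mm
Q6: 61 × 87 mm
→ matches Q5.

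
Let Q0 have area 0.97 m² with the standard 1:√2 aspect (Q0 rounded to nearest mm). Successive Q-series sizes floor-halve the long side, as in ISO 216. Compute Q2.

414 × 585 mm

Let Q0's short side be w mm. w · w√2 = 0.97 m² = 970,000 mm², so w ≈ 828.2 mm and w√2 ≈ 1171.2 mm → Q0 = 828 × 1171 mm.
Q1: ⌊1171/2⌋ × 828 = 585 × 828 mm
Q2: ⌊828/2⌋ × 585 = 414 × 585 mm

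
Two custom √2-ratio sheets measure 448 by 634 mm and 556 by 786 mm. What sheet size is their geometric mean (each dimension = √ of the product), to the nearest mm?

Short side: √(448 · 556) = √249088 ≈ 499.1 → 499 mm
Long side: √(634 · 786) = √498324 ≈ 705.9 → 706 mm

499 × 706 mm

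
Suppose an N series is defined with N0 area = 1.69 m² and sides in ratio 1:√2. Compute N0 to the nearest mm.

1093 × 1546 mm

Let the short side be w mm. Then w · w√2 = 1.69 m² = 1,690,000 mm².
w² = 1,690,000/√2, so w ≈ 1093.2 mm; long side = w√2 ≈ 1546.0 mm.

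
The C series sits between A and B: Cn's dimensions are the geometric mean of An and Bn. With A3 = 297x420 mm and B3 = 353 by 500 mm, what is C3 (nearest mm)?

324 × 458 mm

Short side: √(297 · 353) = √104841 ≈ 323.8 → 324 mm
Long side: √(420 · 500) = √210000 ≈ 458.3 → 458 mm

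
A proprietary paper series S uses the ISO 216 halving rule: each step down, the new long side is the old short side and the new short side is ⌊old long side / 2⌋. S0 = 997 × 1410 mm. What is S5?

S1 = 705 × 997 mm (from S0 by 1 halving).
S2: ⌊997/2⌋ × 705 = 498 × 705 mm
S3: ⌊705/2⌋ × 498 = 352 × 498 mm
S4: ⌊498/2⌋ × 352 = 249 × 352 mm
S5: ⌊352/2⌋ × 249 = 176 × 249 mm

176 × 249 mm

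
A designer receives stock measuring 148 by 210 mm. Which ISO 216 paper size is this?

Aspect ratio 210/148 ≈ 1.419 — close to the ISO √2 ≈ 1.414.
In the A-series (A0 area = 1 m²): A5 = 148 × 210 mm.

A5 (148 × 210 mm)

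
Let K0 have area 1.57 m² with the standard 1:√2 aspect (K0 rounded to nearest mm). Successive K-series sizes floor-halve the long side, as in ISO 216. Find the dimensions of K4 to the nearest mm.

Let K0's short side be w mm. w · w√2 = 1.57 m² = 1,570,000 mm², so w ≈ 1053.6 mm and w√2 ≈ 1490.1 mm → K0 = 1054 × 1490 mm.
K1: ⌊1490/2⌋ × 1054 = 745 × 1054 mm
K2: ⌊1054/2⌋ × 745 = 527 × 745 mm
K3: ⌊745/2⌋ × 527 = 372 × 527 mm
K4: ⌊527/2⌋ × 372 = 263 × 372 mm

263 × 372 mm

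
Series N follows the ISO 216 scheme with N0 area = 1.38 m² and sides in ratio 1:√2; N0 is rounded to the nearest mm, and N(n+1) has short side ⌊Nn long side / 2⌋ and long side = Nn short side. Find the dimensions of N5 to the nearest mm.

174 × 247 mm

Let N0's short side be w mm. w · w√2 = 1.38 m² = 1,380,000 mm², so w ≈ 987.8 mm and w√2 ≈ 1397.0 mm → N0 = 988 × 1397 mm.
N1: ⌊1397/2⌋ × 988 = 698 × 988 mm
N2: ⌊988/2⌋ × 698 = 494 × 698 mm
N3: ⌊698/2⌋ × 494 = 349 × 494 mm
N4: ⌊494/2⌋ × 349 = 247 × 349 mm
N5: ⌊349/2⌋ × 247 = 174 × 247 mm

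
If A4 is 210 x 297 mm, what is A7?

A5: ⌊297/2⌋ × 210 = 148 × 210 mm
A6: ⌊210/2⌋ × 148 = 105 × 148 mm
A7: ⌊148/2⌋ × 105 = 74 × 105 mm

74 × 105 mm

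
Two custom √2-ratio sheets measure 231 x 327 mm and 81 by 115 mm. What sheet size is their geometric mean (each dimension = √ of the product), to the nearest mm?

137 × 194 mm

Short side: √(231 · 81) = √18711 ≈ 136.8 → 137 mm
Long side: √(327 · 115) = √37605 ≈ 193.9 → 194 mm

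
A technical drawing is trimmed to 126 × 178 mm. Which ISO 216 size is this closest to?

Aspect ratio 178/126 ≈ 1.413 — close to the ISO √2 ≈ 1.414.
In the B-series (B0 = 1000 × 1414 mm): B6 = 125 × 176 mm.
Off by 3 mm total — nearest standard size.

B6 (125 × 176 mm)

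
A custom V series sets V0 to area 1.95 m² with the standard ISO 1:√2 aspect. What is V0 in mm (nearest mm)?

1174 × 1661 mm

Let the short side be w mm. Then w · w√2 = 1.95 m² = 1,950,000 mm².
w² = 1,950,000/√2, so w ≈ 1174.2 mm; long side = w√2 ≈ 1660.6 mm.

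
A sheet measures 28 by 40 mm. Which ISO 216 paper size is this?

C10 (28 × 40 mm)

Aspect ratio 40/28 ≈ 1.429 — close to the ISO √2 ≈ 1.414.
In the C-series (envelope sizes, between A and B): C10 = 28 × 40 mm.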